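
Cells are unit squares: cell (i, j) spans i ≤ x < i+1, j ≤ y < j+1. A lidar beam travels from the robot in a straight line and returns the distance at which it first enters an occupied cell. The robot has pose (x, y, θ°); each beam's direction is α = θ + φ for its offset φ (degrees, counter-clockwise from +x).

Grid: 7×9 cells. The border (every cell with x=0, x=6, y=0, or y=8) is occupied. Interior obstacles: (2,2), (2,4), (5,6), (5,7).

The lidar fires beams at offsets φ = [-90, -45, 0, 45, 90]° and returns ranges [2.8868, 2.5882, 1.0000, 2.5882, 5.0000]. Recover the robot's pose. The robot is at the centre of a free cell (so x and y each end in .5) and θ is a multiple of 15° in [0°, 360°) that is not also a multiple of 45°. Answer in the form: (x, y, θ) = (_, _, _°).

(x, y, θ) = (3.5, 5.5, 210°)

The pose lattice has 31·16 = 496 candidates. Test each by forward raycasting.
  (5.5, 5.5, 210°): beam 1 = 0.5774 ≠ 2.8868 ✗
  (1.5, 3.5, 15°): beam 1 = 2.5882 ≠ 2.8868 ✗
  (2.5, 7.5, 210°): beam 1 = 0.5774 ≠ 2.8868 ✗
  …
  (3.5, 5.5, 210°): r_1=2.8868, r_2=2.5882, r_3=1.0000, r_4=2.5882, r_5=5.0000 — all match ✓
Only this pose fits every beam.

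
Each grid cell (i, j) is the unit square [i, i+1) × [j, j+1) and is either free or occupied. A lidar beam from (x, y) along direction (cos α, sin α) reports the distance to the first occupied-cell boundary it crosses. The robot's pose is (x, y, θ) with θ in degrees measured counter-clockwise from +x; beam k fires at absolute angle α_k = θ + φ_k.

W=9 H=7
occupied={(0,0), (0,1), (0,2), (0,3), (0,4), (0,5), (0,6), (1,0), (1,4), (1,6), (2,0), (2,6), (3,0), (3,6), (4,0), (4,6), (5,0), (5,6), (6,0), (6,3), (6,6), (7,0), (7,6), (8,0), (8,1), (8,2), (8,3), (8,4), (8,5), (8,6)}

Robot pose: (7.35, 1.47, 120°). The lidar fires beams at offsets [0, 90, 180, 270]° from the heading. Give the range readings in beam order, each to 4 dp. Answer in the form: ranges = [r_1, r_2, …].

beam 1: φ=0°, α=120°
  direction (-0.5000, 0.8660); cell (7,1); t to first gridline: x 0.7000, y 0.6120 (then +2.0000 / +1.1547)
    (7,2) via y @ 0.6120
    (6,2) via x @ 0.7000
    (6,3) via y @ 1.7667  # hit
  → r_1 = 1.7667
beam 2: φ=90°, α=210°
  direction (-0.8660, -0.5000); cell (7,1); t to first gridline: x 0.4041, y 0.9400 (then +1.1547 / +2.0000)
    (6,1) via x @ 0.4041
    (6,0) via y @ 0.9400  # hit
  → r_2 = 0.9400
beam 3: φ=180°, α=300°
  direction (0.5000, -0.8660); cell (7,1); t to first gridline: x 1.3000, y 0.5427 (then +2.0000 / +1.1547)
    (7,0) via y @ 0.5427  # hit
  → r_3 = 0.5427
beam 4: φ=270°, α=30°
  direction (0.8660, 0.5000); cell (7,1); t to first gridline: x 0.7506, y 1.0600 (then +1.1547 / +2.0000)
    (8,1) via x @ 0.7506  # hit
  → r_4 = 0.7506

ranges = [1.7667, 0.9400, 0.5427, 0.7506]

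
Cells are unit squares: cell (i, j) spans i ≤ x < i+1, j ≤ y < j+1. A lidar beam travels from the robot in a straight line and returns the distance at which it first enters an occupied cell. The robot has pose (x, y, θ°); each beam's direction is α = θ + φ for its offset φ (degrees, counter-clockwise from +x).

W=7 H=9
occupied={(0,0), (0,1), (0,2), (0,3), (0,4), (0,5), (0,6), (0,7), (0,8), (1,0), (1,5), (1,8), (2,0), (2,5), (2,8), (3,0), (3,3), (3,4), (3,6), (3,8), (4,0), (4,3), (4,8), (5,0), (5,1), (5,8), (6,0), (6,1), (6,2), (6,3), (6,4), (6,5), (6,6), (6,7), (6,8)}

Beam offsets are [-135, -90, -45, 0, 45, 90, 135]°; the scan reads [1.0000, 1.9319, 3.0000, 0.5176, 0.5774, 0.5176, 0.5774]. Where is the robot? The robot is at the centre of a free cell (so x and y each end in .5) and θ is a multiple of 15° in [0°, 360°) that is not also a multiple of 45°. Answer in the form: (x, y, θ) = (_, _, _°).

(x, y, θ) = (5.5, 2.5, 255°)

The pose lattice has 28·16 = 448 candidates. Test each by forward raycasting.
  (1.5, 2.5, 300°): beam 1 = 0.5176 ≠ 1.0000 ✗
  (1.5, 3.5, 255°): beam 2 = 0.5176 ≠ 1.9319 ✗
  (5.5, 6.5, 300°): beam 1 = 1.5529 ≠ 1.0000 ✗
  (3.5, 7.5, 150°): beam 1 = 1.9319 ≠ 1.0000 ✗
  …
  (5.5, 2.5, 255°): r_1=1.0000, r_2=1.9319, r_3=3.0000, r_4=0.5176, r_5=0.5774, r_6=0.5176, r_7=0.5774 — all match ✓
Only this pose fits every beam.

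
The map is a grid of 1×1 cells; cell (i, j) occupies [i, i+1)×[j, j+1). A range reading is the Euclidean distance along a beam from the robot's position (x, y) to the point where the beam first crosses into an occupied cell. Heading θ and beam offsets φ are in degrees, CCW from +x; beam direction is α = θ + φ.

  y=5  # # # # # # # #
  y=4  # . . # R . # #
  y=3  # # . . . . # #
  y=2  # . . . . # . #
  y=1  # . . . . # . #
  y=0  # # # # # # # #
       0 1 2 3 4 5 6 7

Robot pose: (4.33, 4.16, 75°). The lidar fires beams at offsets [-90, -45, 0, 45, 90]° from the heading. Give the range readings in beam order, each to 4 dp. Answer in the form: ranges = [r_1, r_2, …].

beam 1: φ=-90°, α=345°
  direction (0.9659, -0.2588); cell (4,4); t to first gridline: x 0.6936, y 0.6182 (then +1.0353 / +3.8637)
    (4,3) via y @ 0.6182
    (5,3) via x @ 0.6936
    (6,3) via x @ 1.7289  # hit
  → r_1 = 1.7289
beam 2: φ=-45°, α=30°
  direction (0.8660, 0.5000); cell (4,4); t to first gridline: x 0.7736, y 1.6800 (then +1.1547 / +2.0000)
    (5,4) via x @ 0.7736
    (5,5) via y @ 1.6800  # hit
  → r_2 = 1.6800
beam 3: φ=0°, α=75°
  direction (0.2588, 0.9659); cell (4,4); t to first gridline: x 2.5887, y 0.8696 (then +3.8637 / +1.0353)
    (4,5) via y @ 0.8696  # hit
  → r_3 = 0.8696
beam 4: φ=45°, α=120°
  direction (-0.5000, 0.8660); cell (4,4); t to first gridline: x 0.6600, y 0.9699 (then +2.0000 / +1.1547)
    (3,4) via x @ 0.6600  # hit
  → r_4 = 0.6600
beam 5: φ=90°, α=165°
  direction (-0.9659, 0.2588); cell (4,4); t to first gridline: x 0.3416, y 3.2455 (then +1.0353 / +3.8637)
    (3,4) via x @ 0.3416  # hit
  → r_5 = 0.3416

ranges = [1.7289, 1.6800, 0.8696, 0.6600, 0.3416]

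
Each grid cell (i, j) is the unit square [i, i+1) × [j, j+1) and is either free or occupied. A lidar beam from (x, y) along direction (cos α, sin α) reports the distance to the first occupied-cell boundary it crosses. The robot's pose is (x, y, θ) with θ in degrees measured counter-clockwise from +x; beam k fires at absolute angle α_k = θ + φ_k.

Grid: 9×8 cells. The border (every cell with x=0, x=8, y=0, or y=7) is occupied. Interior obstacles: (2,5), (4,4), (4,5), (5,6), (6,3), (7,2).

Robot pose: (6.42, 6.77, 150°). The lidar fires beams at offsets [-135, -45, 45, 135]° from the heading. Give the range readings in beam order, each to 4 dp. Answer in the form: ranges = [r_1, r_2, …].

beam 1: φ=-135°, α=15°
  dir = (cos 15°, sin 15°) = (0.9659, 0.2588); from cell (6,6)
  next x-line at t=0.6005, next y-line at t=0.8887; Δt_x=1.0353, Δt_y=3.8637
    x: enter (7,6) at t=0.6005
    y: enter (7,7) at t=0.8887 ← occupied
  → r_1 = 0.8887
beam 2: φ=-45°, α=105°
  dir = (cos 105°, sin 105°) = (-0.2588, 0.9659); from cell (6,6)
  next x-line at t=1.6228, next y-line at t=0.2381; Δt_x=3.8637, Δt_y=1.0353
    y: enter (6,7) at t=0.2381 ← occupied
  → r_2 = 0.2381
beam 3: φ=45°, α=195°
  dir = (cos 195°, sin 195°) = (-0.9659, -0.2588); from cell (6,6)
  next x-line at t=0.4348, next y-line at t=2.9751; Δt_x=1.0353, Δt_y=3.8637
    x: enter (5,6) at t=0.4348 ← occupied
  → r_3 = 0.4348
beam 4: φ=135°, α=285°
  dir = (cos 285°, sin 285°) = (0.2588, -0.9659); from cell (6,6)
  next x-line at t=2.2409, next y-line at t=0.7972; Δt_x=3.8637, Δt_y=1.0353
    y: enter (6,5) at t=0.7972
    y: enter (6,4) at t=1.8324
    x: enter (7,4) at t=2.2409
    y: enter (7,3) at t=2.8677
    y: enter (7,2) at t=3.9030 ← occupied
  → r_4 = 3.9030

ranges = [0.8887, 0.2381, 0.4348, 3.9030]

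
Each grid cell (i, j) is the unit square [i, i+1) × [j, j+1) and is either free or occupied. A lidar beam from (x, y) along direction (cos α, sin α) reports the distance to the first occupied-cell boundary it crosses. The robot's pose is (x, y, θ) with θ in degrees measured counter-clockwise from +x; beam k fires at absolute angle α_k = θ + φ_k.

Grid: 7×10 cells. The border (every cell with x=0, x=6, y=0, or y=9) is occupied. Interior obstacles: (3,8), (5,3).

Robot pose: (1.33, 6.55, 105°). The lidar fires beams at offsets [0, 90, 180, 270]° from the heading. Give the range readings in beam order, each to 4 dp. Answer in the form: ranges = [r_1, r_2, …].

beam 1: φ=0°, α=105°
  dir = (cos 105°, sin 105°) = (-0.2588, 0.9659); from cell (1,6)
  next x-line at t=1.2750, next y-line at t=0.4659; Δt_x=3.8637, Δt_y=1.0353
    y: enter (1,7) at t=0.4659
    x: enter (0,7) at t=1.2750 ← occupied
  → r_1 = 1.2750
beam 2: φ=90°, α=195°
  dir = (cos 195°, sin 195°) = (-0.9659, -0.2588); from cell (1,6)
  next x-line at t=0.3416, next y-line at t=2.1250; Δt_x=1.0353, Δt_y=3.8637
    x: enter (0,6) at t=0.3416 ← occupied
  → r_2 = 0.3416
beam 3: φ=180°, α=285°
  dir = (cos 285°, sin 285°) = (0.2588, -0.9659); from cell (1,6)
  next x-line at t=2.5887, next y-line at t=0.5694; Δt_x=3.8637, Δt_y=1.0353
    y: enter (1,5) at t=0.5694
    y: enter (1,4) at t=1.6047
    x: enter (2,4) at t=2.5887
    y: enter (2,3) at t=2.6400
    y: enter (2,2) at t=3.6752
    y: enter (2,1) at t=4.7105
    y: enter (2,0) at t=5.7458 ← occupied
  → r_3 = 5.7458
beam 4: φ=270°, α=15°
  dir = (cos 15°, sin 15°) = (0.9659, 0.2588); from cell (1,6)
  next x-line at t=0.6936, next y-line at t=1.7387; Δt_x=1.0353, Δt_y=3.8637
    x: enter (2,6) at t=0.6936
    x: enter (3,6) at t=1.7289
    y: enter (3,7) at t=1.7387
    x: enter (4,7) at t=2.7642
    x: enter (5,7) at t=3.7995
    x: enter (6,7) at t=4.8347 ← occupied
  → r_4 = 4.8347

ranges = [1.2750, 0.3416, 5.7458, 4.8347]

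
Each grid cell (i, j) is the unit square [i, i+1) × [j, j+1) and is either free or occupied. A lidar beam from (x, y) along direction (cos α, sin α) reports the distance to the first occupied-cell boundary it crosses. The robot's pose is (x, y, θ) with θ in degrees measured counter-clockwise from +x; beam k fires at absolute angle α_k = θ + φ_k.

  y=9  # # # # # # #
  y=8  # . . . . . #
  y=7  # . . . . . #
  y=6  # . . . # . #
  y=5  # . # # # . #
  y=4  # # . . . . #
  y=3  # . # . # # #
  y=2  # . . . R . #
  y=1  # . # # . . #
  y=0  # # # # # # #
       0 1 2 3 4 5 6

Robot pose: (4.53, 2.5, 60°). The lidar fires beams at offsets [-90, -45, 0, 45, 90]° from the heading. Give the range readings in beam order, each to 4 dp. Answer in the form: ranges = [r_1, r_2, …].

ranges = [1.6974, 1.5219, 0.5774, 0.5176, 1.7667]

beam 1: φ=-90°, α=330°
  cosα=0.8660 sinα=-0.5000 | (4,2) | tMaxX 0.5427 tMaxY 1.0000 | tΔX 1.1547 tΔY 2.0000
    t=0.5427 [x] (5,2)
    t=1.0000 [y] (5,1)
    t=1.6974 [x] (6,1) — stop
  → r_1 = 1.6974
beam 2: φ=-45°, α=15°
  cosα=0.9659 sinα=0.2588 | (4,2) | tMaxX 0.4866 tMaxY 1.9319 | tΔX 1.0353 tΔY 3.8637
    t=0.4866 [x] (5,2)
    t=1.5219 [x] (6,2) — stop
  → r_2 = 1.5219
beam 3: φ=0°, α=60°
  cosα=0.5000 sinα=0.8660 | (4,2) | tMaxX 0.9400 tMaxY 0.5774 | tΔX 2.0000 tΔY 1.1547
    t=0.5774 [y] (4,3) — stop
  → r_3 = 0.5774
beam 4: φ=45°, α=105°
  cosα=-0.2588 sinα=0.9659 | (4,2) | tMaxX 2.0478 tMaxY 0.5176 | tΔX 3.8637 tΔY 1.0353
    t=0.5176 [y] (4,3) — stop
  → r_4 = 0.5176
beam 5: φ=90°, α=150°
  cosα=-0.8660 sinα=0.5000 | (4,2) | tMaxX 0.6120 tMaxY 1.0000 | tΔX 1.1547 tΔY 2.0000
    t=0.6120 [x] (3,2)
    t=1.0000 [y] (3,3)
    t=1.7667 [x] (2,3) — stop
  → r_5 = 1.7667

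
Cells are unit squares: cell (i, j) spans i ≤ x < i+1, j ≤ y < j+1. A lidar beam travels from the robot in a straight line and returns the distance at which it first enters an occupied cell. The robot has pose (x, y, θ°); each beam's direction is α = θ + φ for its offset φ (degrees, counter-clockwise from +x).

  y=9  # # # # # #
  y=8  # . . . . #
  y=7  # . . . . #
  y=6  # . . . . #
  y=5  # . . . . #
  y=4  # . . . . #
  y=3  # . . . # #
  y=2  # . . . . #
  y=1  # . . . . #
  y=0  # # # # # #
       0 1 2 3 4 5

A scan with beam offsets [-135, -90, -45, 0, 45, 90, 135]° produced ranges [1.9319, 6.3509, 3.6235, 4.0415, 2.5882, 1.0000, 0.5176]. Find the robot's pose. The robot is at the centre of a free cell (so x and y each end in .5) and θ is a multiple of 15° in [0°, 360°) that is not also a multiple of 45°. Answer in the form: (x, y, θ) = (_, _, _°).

(x, y, θ) = (1.5, 6.5, 30°)

The pose lattice has 31·16 = 496 candidates. Test each by forward raycasting.
  (1.5, 8.5, 300°): beam 1 = 0.5176 ≠ 1.9319 ✗
  (2.5, 3.5, 345°): beam 1 = 1.7321 ≠ 1.9319 ✗
  (2.5, 3.5, 75°): beam 1 = 2.8868 ≠ 1.9319 ✗
  …
  (1.5, 6.5, 30°): r_1=1.9319, r_2=6.3509, r_3=3.6235, r_4=4.0415, r_5=2.5882, r_6=1.0000, r_7=0.5176 — all match ✓
No second candidate reproduces the full scan.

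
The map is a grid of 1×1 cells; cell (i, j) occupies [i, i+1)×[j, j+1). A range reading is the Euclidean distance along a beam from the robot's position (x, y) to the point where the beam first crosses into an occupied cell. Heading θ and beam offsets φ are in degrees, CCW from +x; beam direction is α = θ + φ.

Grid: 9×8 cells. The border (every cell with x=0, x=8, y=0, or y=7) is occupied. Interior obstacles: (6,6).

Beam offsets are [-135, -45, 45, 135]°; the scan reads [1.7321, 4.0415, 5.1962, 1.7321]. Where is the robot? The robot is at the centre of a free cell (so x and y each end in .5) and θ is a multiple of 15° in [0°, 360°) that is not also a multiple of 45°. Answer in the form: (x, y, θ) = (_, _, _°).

The pose lattice has 41·16 = 656 candidates. Test each by forward raycasting.
  (2.5, 3.5, 60°): beam 1 = 2.5882 ≠ 1.7321 ✗
  (6.5, 5.5, 105°): beam 2 = 0.5774 ≠ 4.0415 ✗
  (2.5, 2.5, 300°): beam 1 = 1.5529 ≠ 1.7321 ✗
  …
  (4.5, 5.5, 255°): r_1=1.7321, r_2=4.0415, r_3=5.1962, r_4=1.7321 — all match ✓
Unique over the lattice → pose = (4.5, 5.5, 255°).

(x, y, θ) = (4.5, 5.5, 255°)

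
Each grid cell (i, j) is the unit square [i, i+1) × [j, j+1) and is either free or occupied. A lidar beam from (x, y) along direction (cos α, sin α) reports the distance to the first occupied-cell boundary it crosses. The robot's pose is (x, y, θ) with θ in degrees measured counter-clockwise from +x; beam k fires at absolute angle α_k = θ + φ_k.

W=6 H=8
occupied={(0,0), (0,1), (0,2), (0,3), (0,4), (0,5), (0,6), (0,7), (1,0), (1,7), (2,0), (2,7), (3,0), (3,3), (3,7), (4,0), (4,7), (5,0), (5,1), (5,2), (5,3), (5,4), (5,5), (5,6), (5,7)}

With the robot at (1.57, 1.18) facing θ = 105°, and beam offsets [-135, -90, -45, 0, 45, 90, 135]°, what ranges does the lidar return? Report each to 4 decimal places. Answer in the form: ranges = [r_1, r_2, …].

ranges = [0.3600, 3.5510, 2.8600, 2.2023, 0.6582, 0.5901, 0.2078]

beam 1: φ=-135°, α=330°
  d=(0.8660,-0.5000)  start (1,1)  tX=0.4965 tY=0.3600  stride 1/|dx|=1.1547 1/|dy|=2.0000
    cross y-line → (1,0), t=0.3600 (wall)
  → r_1 = 0.3600
beam 2: φ=-90°, α=15°
  d=(0.9659,0.2588)  start (1,1)  tX=0.4452 tY=3.1682  stride 1/|dx|=1.0353 1/|dy|=3.8637
    cross x-line → (2,1), t=0.4452
    cross x-line → (3,1), t=1.4804
    cross x-line → (4,1), t=2.5157
    cross y-line → (4,2), t=3.1682
    cross x-line → (5,2), t=3.5510 (wall)
  → r_2 = 3.5510
beam 3: φ=-45°, α=60°
  d=(0.5000,0.8660)  start (1,1)  tX=0.8600 tY=0.9469  stride 1/|dx|=2.0000 1/|dy|=1.1547
    cross x-line → (2,1), t=0.8600
    cross y-line → (2,2), t=0.9469
    cross y-line → (2,3), t=2.1016
    cross x-line → (3,3), t=2.8600 (wall)
  → r_3 = 2.8600
beam 4: φ=0°, α=105°
  d=(-0.2588,0.9659)  start (1,1)  tX=2.2023 tY=0.8489  stride 1/|dx|=3.8637 1/|dy|=1.0353
    cross y-line → (1,2), t=0.8489
    cross y-line → (1,3), t=1.8842
    cross x-line → (0,3), t=2.2023 (wall)
  → r_4 = 2.2023
beam 5: φ=45°, α=150°
  d=(-0.8660,0.5000)  start (1,1)  tX=0.6582 tY=1.6400  stride 1/|dx|=1.1547 1/|dy|=2.0000
    cross x-line → (0,1), t=0.6582 (wall)
  → r_5 = 0.6582
beam 6: φ=90°, α=195°
  d=(-0.9659,-0.2588)  start (1,1)  tX=0.5901 tY=0.6955  stride 1/|dx|=1.0353 1/|dy|=3.8637
    cross x-line → (0,1), t=0.5901 (wall)
  → r_6 = 0.5901
beam 7: φ=135°, α=240°
  d=(-0.5000,-0.8660)  start (1,1)  tX=1.1400 tY=0.2078  stride 1/|dx|=2.0000 1/|dy|=1.1547
    cross y-line → (1,0), t=0.2078 (wall)
  → r_7 = 0.2078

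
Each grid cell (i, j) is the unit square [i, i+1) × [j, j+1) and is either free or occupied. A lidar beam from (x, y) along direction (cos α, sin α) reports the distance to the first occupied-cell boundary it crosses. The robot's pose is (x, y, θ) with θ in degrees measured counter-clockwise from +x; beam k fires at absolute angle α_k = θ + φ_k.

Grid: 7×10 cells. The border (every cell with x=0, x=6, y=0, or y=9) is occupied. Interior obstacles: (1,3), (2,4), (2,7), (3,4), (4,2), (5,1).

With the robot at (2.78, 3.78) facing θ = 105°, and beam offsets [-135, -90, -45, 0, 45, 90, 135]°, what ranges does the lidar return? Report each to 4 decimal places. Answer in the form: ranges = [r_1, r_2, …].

beam 1: φ=-135°, α=330°
  direction (0.8660, -0.5000); cell (2,3); t to first gridline: x 0.2540, y 1.5600 (then +1.1547 / +2.0000)
    (3,3) via x @ 0.2540
    (4,3) via x @ 1.4087
    (4,2) via y @ 1.5600  # hit
  → r_1 = 1.5600
beam 2: φ=-90°, α=15°
  direction (0.9659, 0.2588); cell (2,3); t to first gridline: x 0.2278, y 0.8500 (then +1.0353 / +3.8637)
    (3,3) via x @ 0.2278
    (3,4) via y @ 0.8500  # hit
  → r_2 = 0.8500
beam 3: φ=-45°, α=60°
  direction (0.5000, 0.8660); cell (2,3); t to first gridline: x 0.4400, y 0.2540 (then +2.0000 / +1.1547)
    (2,4) via y @ 0.2540  # hit
  → r_3 = 0.2540
beam 4: φ=0°, α=105°
  direction (-0.2588, 0.9659); cell (2,3); t to first gridline: x 3.0137, y 0.2278 (then +3.8637 / +1.0353)
    (2,4) via y @ 0.2278  # hit
  → r_4 = 0.2278
beam 5: φ=45°, α=150°
  direction (-0.8660, 0.5000); cell (2,3); t to first gridline: x 0.9007, y 0.4400 (then +1.1547 / +2.0000)
    (2,4) via y @ 0.4400  # hit
  → r_5 = 0.4400
beam 6: φ=90°, α=195°
  direction (-0.9659, -0.2588); cell (2,3); t to first gridline: x 0.8075, y 3.0137 (then +1.0353 / +3.8637)
    (1,3) via x @ 0.8075  # hit
  → r_6 = 0.8075
beam 7: φ=135°, α=240°
  direction (-0.5000, -0.8660); cell (2,3); t to first gridline: x 1.5600, y 0.9007 (then +2.0000 / +1.1547)
    (2,2) via y @ 0.9007
    (1,2) via x @ 1.5600
    (1,1) via y @ 2.0554
    (1,0) via y @ 3.2101  # hit
  → r_7 = 3.2101

ranges = [1.5600, 0.8500, 0.2540, 0.2278, 0.4400, 0.8075, 3.2101]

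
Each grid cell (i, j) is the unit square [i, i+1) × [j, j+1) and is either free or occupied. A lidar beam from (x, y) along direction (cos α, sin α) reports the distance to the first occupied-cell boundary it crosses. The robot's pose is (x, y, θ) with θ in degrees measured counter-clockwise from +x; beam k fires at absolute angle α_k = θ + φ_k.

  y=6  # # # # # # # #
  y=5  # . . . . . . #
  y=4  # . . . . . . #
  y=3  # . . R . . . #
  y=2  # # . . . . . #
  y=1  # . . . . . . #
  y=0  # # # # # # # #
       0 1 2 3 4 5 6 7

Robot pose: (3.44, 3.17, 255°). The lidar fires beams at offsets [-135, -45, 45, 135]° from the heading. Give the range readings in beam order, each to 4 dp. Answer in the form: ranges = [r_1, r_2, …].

ranges = [3.2678, 1.6628, 2.5057, 4.1107]

beam 1: φ=-135°, α=120°
  direction (-0.5000, 0.8660); cell (3,3); t to first gridline: x 0.8800, y 0.9584 (then +2.0000 / +1.1547)
    (2,3) via x @ 0.8800
    (2,4) via y @ 0.9584
    (2,5) via y @ 2.1131
    (1,5) via x @ 2.8800
    (1,6) via y @ 3.2678  # hit
  → r_1 = 3.2678
beam 2: φ=-45°, α=210°
  direction (-0.8660, -0.5000); cell (3,3); t to first gridline: x 0.5081, y 0.3400 (then +1.1547 / +2.0000)
    (3,2) via y @ 0.3400
    (2,2) via x @ 0.5081
    (1,2) via x @ 1.6628  # hit
  → r_2 = 1.6628
beam 3: φ=45°, α=300°
  direction (0.5000, -0.8660); cell (3,3); t to first gridline: x 1.1200, y 0.1963 (then +2.0000 / +1.1547)
    (3,2) via y @ 0.1963
    (4,2) via x @ 1.1200
    (4,1) via y @ 1.3510
    (4,0) via y @ 2.5057  # hit
  → r_3 = 2.5057
beam 4: φ=135°, α=30°
  direction (0.8660, 0.5000); cell (3,3); t to first gridline: x 0.6466, y 1.6600 (then +1.1547 / +2.0000)
    (4,3) via x @ 0.6466
    (4,4) via y @ 1.6600
    (5,4) via x @ 1.8013
    (6,4) via x @ 2.9560
    (6,5) via y @ 3.6600
    (7,5) via x @ 4.1107  # hit
  → r_4 = 4.1107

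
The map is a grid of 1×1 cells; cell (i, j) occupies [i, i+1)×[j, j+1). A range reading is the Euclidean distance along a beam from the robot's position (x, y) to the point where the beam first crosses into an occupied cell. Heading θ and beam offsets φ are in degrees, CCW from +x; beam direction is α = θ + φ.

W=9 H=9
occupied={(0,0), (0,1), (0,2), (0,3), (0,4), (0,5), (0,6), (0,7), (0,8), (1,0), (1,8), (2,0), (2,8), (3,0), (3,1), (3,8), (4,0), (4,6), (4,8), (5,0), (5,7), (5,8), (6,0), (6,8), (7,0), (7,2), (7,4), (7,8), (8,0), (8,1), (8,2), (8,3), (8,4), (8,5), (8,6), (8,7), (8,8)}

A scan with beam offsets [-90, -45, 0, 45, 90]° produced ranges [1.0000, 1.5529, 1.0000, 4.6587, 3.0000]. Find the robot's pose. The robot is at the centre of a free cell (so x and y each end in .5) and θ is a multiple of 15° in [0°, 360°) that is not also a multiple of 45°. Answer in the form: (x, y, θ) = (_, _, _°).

(x, y, θ) = (6.5, 3.5, 30°)

Candidates: 44 free-cell centres × 16 headings = 704 poses. Raycast each; keep the one whose scan matches to 4 dp.
  (3.5, 4.5, 105°): beam 1 = 4.6587 ≠ 1.0000 ✗
  (1.5, 7.5, 120°): beam 2 = 0.5176 ≠ 1.5529 ✗
  (3.5, 4.5, 300°): beam 1 = 2.8868 ≠ 1.0000 ✗
  …
  (6.5, 3.5, 30°): r_1=1.0000, r_2=1.5529, r_3=1.0000, r_4=4.6587, r_5=3.0000 — all match ✓
No second candidate reproduces the full scan.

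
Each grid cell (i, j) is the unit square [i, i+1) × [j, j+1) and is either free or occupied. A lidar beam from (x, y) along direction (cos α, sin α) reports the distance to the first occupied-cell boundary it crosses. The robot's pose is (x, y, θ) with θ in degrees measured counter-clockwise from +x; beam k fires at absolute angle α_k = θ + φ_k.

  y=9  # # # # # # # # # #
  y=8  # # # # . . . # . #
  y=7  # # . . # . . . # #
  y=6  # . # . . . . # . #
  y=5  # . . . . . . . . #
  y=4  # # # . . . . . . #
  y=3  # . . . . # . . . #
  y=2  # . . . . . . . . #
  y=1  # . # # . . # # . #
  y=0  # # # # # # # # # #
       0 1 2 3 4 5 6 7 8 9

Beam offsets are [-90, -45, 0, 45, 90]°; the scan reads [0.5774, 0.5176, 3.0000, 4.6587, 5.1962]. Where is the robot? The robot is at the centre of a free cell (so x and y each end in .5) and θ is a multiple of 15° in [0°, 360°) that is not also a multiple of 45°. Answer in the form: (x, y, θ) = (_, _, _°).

Enumerate (i+0.5, j+0.5, θ) over the 48 free cells and 16 admissible headings. For each, cast all 5 beams and compare to the given ranges.
  (5.5, 1.5, 60°): beam 3 = 6.3509 ≠ 3.0000 ✗
  (1.5, 1.5, 300°): beam 3 = 0.5774 ≠ 3.0000 ✗
  (1.5, 6.5, 345°): beam 1 = 1.5529 ≠ 0.5774 ✗
  (7.5, 7.5, 15°): beam 1 = 0.5176 ≠ 0.5774 ✗
  …
  (7.5, 5.5, 150°): r_1=0.5774, r_2=0.5176, r_3=3.0000, r_4=4.6587, r_5=5.1962 — all match ✓
Unique over the lattice → pose = (7.5, 5.5, 150°).

(x, y, θ) = (7.5, 5.5, 150°)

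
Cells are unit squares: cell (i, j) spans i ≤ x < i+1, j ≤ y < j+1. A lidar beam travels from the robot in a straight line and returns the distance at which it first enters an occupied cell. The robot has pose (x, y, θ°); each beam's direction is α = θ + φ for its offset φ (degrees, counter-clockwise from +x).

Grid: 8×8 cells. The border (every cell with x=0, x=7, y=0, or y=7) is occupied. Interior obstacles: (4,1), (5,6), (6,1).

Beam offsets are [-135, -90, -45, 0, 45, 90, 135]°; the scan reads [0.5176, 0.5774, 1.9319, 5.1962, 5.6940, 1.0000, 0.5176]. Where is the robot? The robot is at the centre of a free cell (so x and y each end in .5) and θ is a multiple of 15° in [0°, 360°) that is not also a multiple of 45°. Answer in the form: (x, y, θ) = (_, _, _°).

Enumerate (i+0.5, j+0.5, θ) over the 33 free cells and 16 admissible headings. For each, cast all 7 beams and compare to the given ranges.
  (1.5, 5.5, 15°): beam 1 = 1.0000 ≠ 0.5176 ✗
  (1.5, 4.5, 15°): beam 1 = 1.0000 ≠ 0.5176 ✗
  (6.5, 2.5, 60°): beam 3 = 0.5176 ≠ 1.9319 ✗
  (2.5, 6.5, 345°): beam 1 = 1.7321 ≠ 0.5176 ✗
  (2.5, 2.5, 285°): beam 1 = 1.7321 ≠ 0.5176 ✗
  …
  (1.5, 6.5, 300°): r_1=0.5176, r_2=0.5774, r_3=1.9319, r_4=5.1962, r_5=5.6940, r_6=1.0000, r_7=0.5176 — all match ✓
Unique over the lattice → pose = (1.5, 6.5, 300°).

(x, y, θ) = (1.5, 6.5, 300°)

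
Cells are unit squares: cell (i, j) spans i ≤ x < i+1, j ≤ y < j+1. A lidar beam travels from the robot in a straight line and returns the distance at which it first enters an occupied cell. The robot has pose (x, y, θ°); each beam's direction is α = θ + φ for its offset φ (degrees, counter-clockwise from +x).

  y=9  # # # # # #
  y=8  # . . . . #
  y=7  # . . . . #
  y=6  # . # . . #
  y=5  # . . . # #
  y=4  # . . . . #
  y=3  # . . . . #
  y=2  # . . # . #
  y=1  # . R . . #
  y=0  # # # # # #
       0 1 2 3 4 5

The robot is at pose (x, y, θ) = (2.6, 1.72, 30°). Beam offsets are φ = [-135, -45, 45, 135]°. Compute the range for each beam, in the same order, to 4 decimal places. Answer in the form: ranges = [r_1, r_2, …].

beam 1: φ=-135°, α=255°
  d=(-0.2588,-0.9659)  start (2,1)  tX=2.3182 tY=0.7454  stride 1/|dx|=3.8637 1/|dy|=1.0353
    cross y-line → (2,0), t=0.7454 (wall)
  → r_1 = 0.7454
beam 2: φ=-45°, α=345°
  d=(0.9659,-0.2588)  start (2,1)  tX=0.4141 tY=2.7819  stride 1/|dx|=1.0353 1/|dy|=3.8637
    cross x-line → (3,1), t=0.4141
    cross x-line → (4,1), t=1.4494
    cross x-line → (5,1), t=2.4847 (wall)
  → r_2 = 2.4847
beam 3: φ=45°, α=75°
  d=(0.2588,0.9659)  start (2,1)  tX=1.5455 tY=0.2899  stride 1/|dx|=3.8637 1/|dy|=1.0353
    cross y-line → (2,2), t=0.2899
    cross y-line → (2,3), t=1.3252
    cross x-line → (3,3), t=1.5455
    cross y-line → (3,4), t=2.3604
    cross y-line → (3,5), t=3.3957
    cross y-line → (3,6), t=4.4310
    cross x-line → (4,6), t=5.4092
    cross y-line → (4,7), t=5.4663
    cross y-line → (4,8), t=6.5015
    cross y-line → (4,9), t=7.5368 (wall)
  → r_3 = 7.5368
beam 4: φ=135°, α=165°
  d=(-0.9659,0.2588)  start (2,1)  tX=0.6212 tY=1.0818  stride 1/|dx|=1.0353 1/|dy|=3.8637
    cross x-line → (1,1), t=0.6212
    cross y-line → (1,2), t=1.0818
    cross x-line → (0,2), t=1.6564 (wall)
  → r_4 = 1.6564

ranges = [0.7454, 2.4847, 7.5368, 1.6564]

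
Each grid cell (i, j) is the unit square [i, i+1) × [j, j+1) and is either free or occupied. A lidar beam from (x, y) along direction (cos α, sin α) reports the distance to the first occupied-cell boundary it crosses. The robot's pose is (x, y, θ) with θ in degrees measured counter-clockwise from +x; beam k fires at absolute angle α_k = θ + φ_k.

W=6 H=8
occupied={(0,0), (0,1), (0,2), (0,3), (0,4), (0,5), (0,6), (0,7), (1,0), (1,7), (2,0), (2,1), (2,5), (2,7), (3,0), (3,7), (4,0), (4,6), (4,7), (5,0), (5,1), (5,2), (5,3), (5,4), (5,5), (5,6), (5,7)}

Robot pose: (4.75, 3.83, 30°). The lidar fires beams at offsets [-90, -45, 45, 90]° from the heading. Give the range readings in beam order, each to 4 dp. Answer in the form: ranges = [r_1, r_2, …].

beam 1: φ=-90°, α=300°
  cosα=0.5000 sinα=-0.8660 | (4,3) | tMaxX 0.5000 tMaxY 0.9584 | tΔX 2.0000 tΔY 1.1547
    t=0.5000 [x] (5,3) — stop
  → r_1 = 0.5000
beam 2: φ=-45°, α=345°
  cosα=0.9659 sinα=-0.2588 | (4,3) | tMaxX 0.2588 tMaxY 3.2069 | tΔX 1.0353 tΔY 3.8637
    t=0.2588 [x] (5,3) — stop
  → r_2 = 0.2588
beam 3: φ=45°, α=75°
  cosα=0.2588 sinα=0.9659 | (4,3) | tMaxX 0.9659 tMaxY 0.1760 | tΔX 3.8637 tΔY 1.0353
    t=0.1760 [y] (4,4)
    t=0.9659 [x] (5,4) — stop
  → r_3 = 0.9659
beam 4: φ=90°, α=120°
  cosα=-0.5000 sinα=0.8660 | (4,3) | tMaxX 1.5000 tMaxY 0.1963 | tΔX 2.0000 tΔY 1.1547
    t=0.1963 [y] (4,4)
    t=1.3510 [y] (4,5)
    t=1.5000 [x] (3,5)
    t=2.5057 [y] (3,6)
    t=3.5000 [x] (2,6)
    t=3.6604 [y] (2,7) — stop
  → r_4 = 3.6604

ranges = [0.5000, 0.2588, 0.9659, 3.6604]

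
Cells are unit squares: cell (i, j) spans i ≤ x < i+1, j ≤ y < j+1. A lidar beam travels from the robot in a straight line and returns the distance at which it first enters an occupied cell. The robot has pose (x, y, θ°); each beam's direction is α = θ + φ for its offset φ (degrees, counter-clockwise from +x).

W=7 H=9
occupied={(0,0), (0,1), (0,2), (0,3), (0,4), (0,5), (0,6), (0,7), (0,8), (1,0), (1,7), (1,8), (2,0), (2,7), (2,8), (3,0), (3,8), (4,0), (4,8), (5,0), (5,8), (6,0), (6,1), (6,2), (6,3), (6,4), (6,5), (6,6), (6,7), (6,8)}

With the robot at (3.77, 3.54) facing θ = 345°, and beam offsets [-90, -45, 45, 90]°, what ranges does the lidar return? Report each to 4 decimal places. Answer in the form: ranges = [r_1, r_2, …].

beam 1: φ=-90°, α=255°
  cosα=-0.2588 sinα=-0.9659 | (3,3) | tMaxX 2.9751 tMaxY 0.5590 | tΔX 3.8637 tΔY 1.0353
    t=0.5590 [y] (3,2)
    t=1.5943 [y] (3,1)
    t=2.6296 [y] (3,0) — stop
  → r_1 = 2.6296
beam 2: φ=-45°, α=300°
  cosα=0.5000 sinα=-0.8660 | (3,3) | tMaxX 0.4600 tMaxY 0.6235 | tΔX 2.0000 tΔY 1.1547
    t=0.4600 [x] (4,3)
    t=0.6235 [y] (4,2)
    t=1.7782 [y] (4,1)
    t=2.4600 [x] (5,1)
    t=2.9329 [y] (5,0) — stop
  → r_2 = 2.9329
beam 3: φ=45°, α=30°
  cosα=0.8660 sinα=0.5000 | (3,3) | tMaxX 0.2656 tMaxY 0.9200 | tΔX 1.1547 tΔY 2.0000
    t=0.2656 [x] (4,3)
    t=0.9200 [y] (4,4)
    t=1.4203 [x] (5,4)
    t=2.5750 [x] (6,4) — stop
  → r_3 = 2.5750
beam 4: φ=90°, α=75°
  cosα=0.2588 sinα=0.9659 | (3,3) | tMaxX 0.8887 tMaxY 0.4762 | tΔX 3.8637 tΔY 1.0353
    t=0.4762 [y] (3,4)
    t=0.8887 [x] (4,4)
    t=1.5115 [y] (4,5)
    t=2.5468 [y] (4,6)
    t=3.5821 [y] (4,7)
    t=4.6173 [y] (4,8) — stop
  → r_4 = 4.6173

ranges = [2.6296, 2.9329, 2.5750, 4.6173]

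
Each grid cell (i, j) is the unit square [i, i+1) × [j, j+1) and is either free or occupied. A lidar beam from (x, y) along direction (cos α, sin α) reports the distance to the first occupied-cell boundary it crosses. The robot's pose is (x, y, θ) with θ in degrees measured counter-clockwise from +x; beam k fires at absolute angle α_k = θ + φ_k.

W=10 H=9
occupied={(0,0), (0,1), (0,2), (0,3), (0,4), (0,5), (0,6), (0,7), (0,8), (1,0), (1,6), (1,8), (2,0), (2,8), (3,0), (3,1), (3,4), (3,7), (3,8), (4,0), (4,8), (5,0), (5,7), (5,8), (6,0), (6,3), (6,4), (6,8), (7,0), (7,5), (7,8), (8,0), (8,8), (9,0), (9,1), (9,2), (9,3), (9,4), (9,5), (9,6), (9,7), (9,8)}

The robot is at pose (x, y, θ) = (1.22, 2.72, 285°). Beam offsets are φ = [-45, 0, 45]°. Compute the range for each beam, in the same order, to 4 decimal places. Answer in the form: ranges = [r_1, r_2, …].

beam 1: φ=-45°, α=240°
  direction (-0.5000, -0.8660); cell (1,2); t to first gridline: x 0.4400, y 0.8314 (then +2.0000 / +1.1547)
    (0,2) via x @ 0.4400  # hit
  → r_1 = 0.4400
beam 2: φ=0°, α=285°
  direction (0.2588, -0.9659); cell (1,2); t to first gridline: x 3.0137, y 0.7454 (then +3.8637 / +1.0353)
    (1,1) via y @ 0.7454
    (1,0) via y @ 1.7807  # hit
  → r_2 = 1.7807
beam 3: φ=45°, α=330°
  direction (0.8660, -0.5000); cell (1,2); t to first gridline: x 0.9007, y 1.4400 (then +1.1547 / +2.0000)
    (2,2) via x @ 0.9007
    (2,1) via y @ 1.4400
    (3,1) via x @ 2.0554  # hit
  → r_3 = 2.0554

ranges = [0.4400, 1.7807, 2.0554]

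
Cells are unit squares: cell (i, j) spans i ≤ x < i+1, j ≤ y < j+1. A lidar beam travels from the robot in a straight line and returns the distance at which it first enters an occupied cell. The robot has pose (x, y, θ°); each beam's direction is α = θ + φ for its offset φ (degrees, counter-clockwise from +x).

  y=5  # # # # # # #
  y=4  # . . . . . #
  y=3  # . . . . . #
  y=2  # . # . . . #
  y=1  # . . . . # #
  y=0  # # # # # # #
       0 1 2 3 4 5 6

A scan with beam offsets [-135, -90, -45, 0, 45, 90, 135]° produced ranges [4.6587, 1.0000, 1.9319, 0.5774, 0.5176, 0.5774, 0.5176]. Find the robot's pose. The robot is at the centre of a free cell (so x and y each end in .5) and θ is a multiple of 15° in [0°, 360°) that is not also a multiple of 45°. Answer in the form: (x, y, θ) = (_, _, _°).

(x, y, θ) = (1.5, 1.5, 150°)

Enumerate (i+0.5, j+0.5, θ) over the 18 free cells and 16 admissible headings. For each, cast all 7 beams and compare to the given ranges.
  (4.5, 2.5, 300°): beam 1 = 1.5529 ≠ 4.6587 ✗
  (1.5, 1.5, 330°): beam 1 = 0.5176 ≠ 4.6587 ✗
  (1.5, 3.5, 15°): beam 1 = 1.0000 ≠ 4.6587 ✗
  (3.5, 1.5, 210°): beam 1 = 3.6235 ≠ 4.6587 ✗
  …
  (1.5, 1.5, 150°): r_1=4.6587, r_2=1.0000, r_3=1.9319, r_4=0.5774, r_5=0.5176, r_6=0.5774, r_7=0.5176 — all match ✓
No second candidate reproduces the full scan.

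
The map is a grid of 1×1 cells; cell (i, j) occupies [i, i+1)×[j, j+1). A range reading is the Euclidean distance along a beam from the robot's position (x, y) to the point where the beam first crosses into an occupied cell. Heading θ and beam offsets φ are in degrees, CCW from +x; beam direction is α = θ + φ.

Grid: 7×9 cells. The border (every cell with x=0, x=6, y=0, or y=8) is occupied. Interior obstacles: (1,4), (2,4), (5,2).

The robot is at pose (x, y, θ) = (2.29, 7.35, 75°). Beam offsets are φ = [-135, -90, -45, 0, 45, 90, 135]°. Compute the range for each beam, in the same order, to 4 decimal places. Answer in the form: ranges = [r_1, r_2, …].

beam 1: φ=-135°, α=300°
  d=(0.5000,-0.8660)  start (2,7)  tX=1.4200 tY=0.4041  stride 1/|dx|=2.0000 1/|dy|=1.1547
    cross y-line → (2,6), t=0.4041
    cross x-line → (3,6), t=1.4200
    cross y-line → (3,5), t=1.5588
    cross y-line → (3,4), t=2.7135
    cross x-line → (4,4), t=3.4200
    cross y-line → (4,3), t=3.8682
    cross y-line → (4,2), t=5.0229
    cross x-line → (5,2), t=5.4200 (wall)
  → r_1 = 5.4200
beam 2: φ=-90°, α=345°
  d=(0.9659,-0.2588)  start (2,7)  tX=0.7350 tY=1.3523  stride 1/|dx|=1.0353 1/|dy|=3.8637
    cross x-line → (3,7), t=0.7350
    cross y-line → (3,6), t=1.3523
    cross x-line → (4,6), t=1.7703
    cross x-line → (5,6), t=2.8056
    cross x-line → (6,6), t=3.8409 (wall)
  → r_2 = 3.8409
beam 3: φ=-45°, α=30°
  d=(0.8660,0.5000)  start (2,7)  tX=0.8198 tY=1.3000  stride 1/|dx|=1.1547 1/|dy|=2.0000
    cross x-line → (3,7), t=0.8198
    cross y-line → (3,8), t=1.3000 (wall)
  → r_3 = 1.3000
beam 4: φ=0°, α=75°
  d=(0.2588,0.9659)  start (2,7)  tX=2.7432 tY=0.6729  stride 1/|dx|=3.8637 1/|dy|=1.0353
    cross y-line → (2,8), t=0.6729 (wall)
  → r_4 = 0.6729
beam 5: φ=45°, α=120°
  d=(-0.5000,0.8660)  start (2,7)  tX=0.5800 tY=0.7506  stride 1/|dx|=2.0000 1/|dy|=1.1547
    cross x-line → (1,7), t=0.5800
    cross y-line → (1,8), t=0.7506 (wall)
  → r_5 = 0.7506
beam 6: φ=90°, α=165°
  d=(-0.9659,0.2588)  start (2,7)  tX=0.3002 tY=2.5114  stride 1/|dx|=1.0353 1/|dy|=3.8637
    cross x-line → (1,7), t=0.3002
    cross x-line → (0,7), t=1.3355 (wall)
  → r_6 = 1.3355
beam 7: φ=135°, α=210°
  d=(-0.8660,-0.5000)  start (2,7)  tX=0.3349 tY=0.7000  stride 1/|dx|=1.1547 1/|dy|=2.0000
    cross x-line → (1,7), t=0.3349
    cross y-line → (1,6), t=0.7000
    cross x-line → (0,6), t=1.4896 (wall)
  → r_7 = 1.4896

ranges = [5.4200, 3.8409, 1.3000, 0.6729, 0.7506, 1.3355, 1.4896]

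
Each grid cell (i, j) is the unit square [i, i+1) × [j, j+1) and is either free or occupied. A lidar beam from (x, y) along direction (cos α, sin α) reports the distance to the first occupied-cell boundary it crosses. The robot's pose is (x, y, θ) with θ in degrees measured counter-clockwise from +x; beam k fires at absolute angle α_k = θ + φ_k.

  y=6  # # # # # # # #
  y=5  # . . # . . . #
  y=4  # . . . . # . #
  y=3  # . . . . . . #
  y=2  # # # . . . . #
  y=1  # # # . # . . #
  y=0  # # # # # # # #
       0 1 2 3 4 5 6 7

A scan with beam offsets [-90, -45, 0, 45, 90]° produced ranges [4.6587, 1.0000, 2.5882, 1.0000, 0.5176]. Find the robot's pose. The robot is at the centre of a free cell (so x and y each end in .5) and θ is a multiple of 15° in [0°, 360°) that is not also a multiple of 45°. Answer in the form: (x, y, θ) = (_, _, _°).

Candidates: 23 free-cell centres × 16 headings = 368 poses. Raycast each; keep the one whose scan matches to 4 dp.
  (6.5, 5.5, 150°): beam 1 = 0.5774 ≠ 4.6587 ✗
  (3.5, 2.5, 15°): beam 1 = 1.5529 ≠ 4.6587 ✗
  (4.5, 3.5, 255°): beam 1 = 3.6235 ≠ 4.6587 ✗
  …
  (4.5, 5.5, 345°): r_1=4.6587, r_2=1.0000, r_3=2.5882, r_4=1.0000, r_5=0.5176 — all match ✓
Only this pose fits every beam.

(x, y, θ) = (4.5, 5.5, 345°)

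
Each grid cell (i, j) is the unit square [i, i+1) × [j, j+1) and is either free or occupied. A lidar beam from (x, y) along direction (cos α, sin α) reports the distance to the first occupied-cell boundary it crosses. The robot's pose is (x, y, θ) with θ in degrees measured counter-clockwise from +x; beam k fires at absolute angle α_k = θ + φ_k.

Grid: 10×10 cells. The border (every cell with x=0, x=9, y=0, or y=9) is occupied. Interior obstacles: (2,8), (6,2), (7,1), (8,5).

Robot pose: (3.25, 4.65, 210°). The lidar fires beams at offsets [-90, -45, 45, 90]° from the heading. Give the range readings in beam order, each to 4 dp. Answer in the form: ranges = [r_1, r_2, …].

beam 1: φ=-90°, α=120°
  dir = (cos 120°, sin 120°) = (-0.5000, 0.8660); from cell (3,4)
  next x-line at t=0.5000, next y-line at t=0.4041; Δt_x=2.0000, Δt_y=1.1547
    y: enter (3,5) at t=0.4041
    x: enter (2,5) at t=0.5000
    y: enter (2,6) at t=1.5588
    x: enter (1,6) at t=2.5000
    y: enter (1,7) at t=2.7135
    y: enter (1,8) at t=3.8682
    x: enter (0,8) at t=4.5000 ← occupied
  → r_1 = 4.5000
beam 2: φ=-45°, α=165°
  dir = (cos 165°, sin 165°) = (-0.9659, 0.2588); from cell (3,4)
  next x-line at t=0.2588, next y-line at t=1.3523; Δt_x=1.0353, Δt_y=3.8637
    x: enter (2,4) at t=0.2588
    x: enter (1,4) at t=1.2941
    y: enter (1,5) at t=1.3523
    x: enter (0,5) at t=2.3294 ← occupied
  → r_2 = 2.3294
beam 3: φ=45°, α=255°
  dir = (cos 255°, sin 255°) = (-0.2588, -0.9659); from cell (3,4)
  next x-line at t=0.9659, next y-line at t=0.6729; Δt_x=3.8637, Δt_y=1.0353
    y: enter (3,3) at t=0.6729
    x: enter (2,3) at t=0.9659
    y: enter (2,2) at t=1.7082
    y: enter (2,1) at t=2.7435
    y: enter (2,0) at t=3.7788 ← occupied
  → r_3 = 3.7788
beam 4: φ=90°, α=300°
  dir = (cos 300°, sin 300°) = (0.5000, -0.8660); from cell (3,4)
  next x-line at t=1.5000, next y-line at t=0.7506; Δt_x=2.0000, Δt_y=1.1547
    y: enter (3,3) at t=0.7506
    x: enter (4,3) at t=1.5000
    y: enter (4,2) at t=1.9053
    y: enter (4,1) at t=3.0600
    x: enter (5,1) at t=3.5000
    y: enter (5,0) at t=4.2147 ← occupied
  → r_4 = 4.2147

ranges = [4.5000, 2.3294, 3.7788, 4.2147]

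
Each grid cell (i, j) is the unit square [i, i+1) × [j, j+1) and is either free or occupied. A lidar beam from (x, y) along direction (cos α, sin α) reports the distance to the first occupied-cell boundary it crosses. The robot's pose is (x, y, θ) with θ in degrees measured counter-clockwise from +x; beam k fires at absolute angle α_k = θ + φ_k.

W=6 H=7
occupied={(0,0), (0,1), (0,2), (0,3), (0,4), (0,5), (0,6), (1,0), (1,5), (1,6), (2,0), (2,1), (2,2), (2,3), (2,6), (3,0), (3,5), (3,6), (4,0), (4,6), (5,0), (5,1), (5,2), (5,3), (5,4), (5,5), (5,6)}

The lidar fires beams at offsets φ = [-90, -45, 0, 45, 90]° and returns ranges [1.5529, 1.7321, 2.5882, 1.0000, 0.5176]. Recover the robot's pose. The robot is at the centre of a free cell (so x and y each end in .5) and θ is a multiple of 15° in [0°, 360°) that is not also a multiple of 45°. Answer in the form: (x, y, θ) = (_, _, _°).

(x, y, θ) = (4.5, 3.5, 255°)

The pose lattice has 15·16 = 240 candidates. Test each by forward raycasting.
  (4.5, 4.5, 285°): beam 1 = 1.9319 ≠ 1.5529 ✗
  (3.5, 1.5, 300°): beam 1 = 0.5774 ≠ 1.5529 ✗
  (4.5, 5.5, 15°): beam 1 = 1.9319 ≠ 1.5529 ✗
  …
  (4.5, 3.5, 255°): r_1=1.5529, r_2=1.7321, r_3=2.5882, r_4=1.0000, r_5=0.5176 — all match ✓
Only this pose fits every beam.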